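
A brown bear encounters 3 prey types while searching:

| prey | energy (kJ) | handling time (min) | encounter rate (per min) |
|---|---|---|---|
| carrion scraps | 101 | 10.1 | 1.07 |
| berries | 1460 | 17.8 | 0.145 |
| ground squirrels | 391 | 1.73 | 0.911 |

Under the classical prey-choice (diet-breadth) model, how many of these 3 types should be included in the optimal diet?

E/h in descending order: ground squirrels 226, berries 82, carrion scraps 10 kJ/min. The optimal diet is the largest prefix of this list for which every included type satisfies E_i/h_i > R on the types above it.
Rate on top 1: 138.3. berries: 82 < 138.3 → exclude; stop.
Optimal diet: ground squirrels — 1 of 3 types.

1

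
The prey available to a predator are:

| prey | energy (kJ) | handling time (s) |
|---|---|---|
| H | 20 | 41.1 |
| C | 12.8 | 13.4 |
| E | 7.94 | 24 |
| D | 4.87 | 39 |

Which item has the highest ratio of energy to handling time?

C

Profitability E/h (kJ/s): H = 20/41.1 = 0.487, C = 12.8/13.4 = 0.955, E = 7.94/24 = 0.331, D = 4.87/39 = 0.125.
Ranked: C > H > E > D.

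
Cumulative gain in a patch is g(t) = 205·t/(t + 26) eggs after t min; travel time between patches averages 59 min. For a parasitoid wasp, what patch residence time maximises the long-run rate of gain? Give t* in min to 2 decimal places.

39.17 min

By the marginal value theorem, leave when the instantaneous gain rate g'(t) equals the habitat-wide average g(t)/(T + t).
g'(t) = 205·26/(t + 26)². Setting 205·26/(t+26)² = 205t/[(t+26)(59+t)] gives 26(59+t) = t(t+26), so t² = 26×59 = 1534.
t* = √1534 = 39.17 min.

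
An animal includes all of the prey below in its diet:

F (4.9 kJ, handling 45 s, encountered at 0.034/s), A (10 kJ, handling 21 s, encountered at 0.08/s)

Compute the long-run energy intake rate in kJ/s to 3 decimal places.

0.230 kJ/s

R = (0.034×4.9 + 0.08×10) / (1 + 0.034×45 + 0.08×21) = 0.9666/4.21 = 0.2296 kJ/s.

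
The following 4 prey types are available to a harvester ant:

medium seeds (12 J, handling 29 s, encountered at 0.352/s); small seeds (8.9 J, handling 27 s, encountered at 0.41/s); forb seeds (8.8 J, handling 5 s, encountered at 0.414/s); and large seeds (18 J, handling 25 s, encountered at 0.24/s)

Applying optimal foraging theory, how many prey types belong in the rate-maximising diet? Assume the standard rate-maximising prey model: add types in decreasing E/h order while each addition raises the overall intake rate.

1

Rank by E/h (J/s): forb seeds 1.76, large seeds 0.72, medium seeds 0.414, small seeds 0.33. Include each in turn until the next type's E/h falls below the running intake rate.
Rate on top 1: 1.187. large seeds: 0.72 < 1.187 → exclude; stop.
Optimal diet: forb seeds — 1 of 4 types.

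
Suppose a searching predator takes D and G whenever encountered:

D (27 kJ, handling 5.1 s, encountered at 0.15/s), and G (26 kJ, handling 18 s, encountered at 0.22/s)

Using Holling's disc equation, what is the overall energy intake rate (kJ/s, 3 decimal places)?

1.707 kJ/s

R = Σλ_iE_i / (1 + Σλ_ih_i)
Numerator: 0.15×27 + 0.22×26 = 9.77
Denominator: 1 + 0.15×5.1 + 0.22×18 = 5.725
R = 9.77/5.725 = 1.707 kJ/s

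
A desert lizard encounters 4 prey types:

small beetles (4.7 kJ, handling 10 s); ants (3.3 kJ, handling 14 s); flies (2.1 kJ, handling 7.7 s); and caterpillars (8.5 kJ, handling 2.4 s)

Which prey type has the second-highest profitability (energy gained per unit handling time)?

Profitability E/h (kJ/s): small beetles = 4.7/10 = 0.47, ants = 3.3/14 = 0.236, flies = 2.1/7.7 = 0.273, caterpillars = 8.5/2.4 = 3.54.
Ranked: caterpillars > small beetles > flies > ants.

small beetles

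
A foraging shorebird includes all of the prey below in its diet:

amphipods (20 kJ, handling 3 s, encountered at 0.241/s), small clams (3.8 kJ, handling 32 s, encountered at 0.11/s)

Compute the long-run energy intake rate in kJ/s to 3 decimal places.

Energy encountered per unit search time: 0.241×20 + 0.11×3.8 = 5.238 kJ/s.
Handling time per unit search time: 0.241×3 + 0.11×32 = 4.243.
Rate = 5.238/(1 + 4.243) = 0.999 kJ/s.

0.999 kJ/s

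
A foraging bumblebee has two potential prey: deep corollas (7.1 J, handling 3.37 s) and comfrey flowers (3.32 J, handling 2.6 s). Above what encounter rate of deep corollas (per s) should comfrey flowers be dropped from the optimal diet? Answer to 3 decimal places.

Drop comfrey flowers once their profitability E₂/h₂ falls below the rate achievable on deep corollas alone: E₂/h₂ = λE₁/(1 + λh₁).
Solve for λ: λE₁h₂ = E₂(1 + λh₁) → λ(E₁h₂ − E₂h₁) = E₂ → λ = E₂/(E₁h₂ − E₂h₁).
λ = 3.32/(7.1×2.6 − 3.32×3.37) = 3.32/7.272 = 0.4566 per s.

0.457 per s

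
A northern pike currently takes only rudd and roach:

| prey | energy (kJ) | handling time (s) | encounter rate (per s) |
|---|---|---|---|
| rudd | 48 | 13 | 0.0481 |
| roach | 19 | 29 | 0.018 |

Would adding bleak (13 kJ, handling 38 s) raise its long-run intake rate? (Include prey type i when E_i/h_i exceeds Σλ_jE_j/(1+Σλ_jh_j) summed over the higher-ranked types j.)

On rudd and roach alone, R = ΣλE/(1+Σλh) = 2.651/2.147 = 1.234 kJ/s.
Profitability of bleak: 13/38 = 0.3421 kJ/s.
Since 0.3421 < R, time spent handling bleak is better spent searching.

No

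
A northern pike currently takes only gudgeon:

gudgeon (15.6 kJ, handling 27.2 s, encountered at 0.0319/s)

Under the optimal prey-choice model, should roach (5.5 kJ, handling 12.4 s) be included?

Yes

Intake rate on the current diet: R = (0.0319×15.6) / (1 + 0.0319×27.2) = 0.4976/1.868 = 0.2664 kJ/s.
roach: E/h = 5.5/12.4 = 0.4435 kJ/s.
Since 0.4435 > R, including roach increases the long-run rate.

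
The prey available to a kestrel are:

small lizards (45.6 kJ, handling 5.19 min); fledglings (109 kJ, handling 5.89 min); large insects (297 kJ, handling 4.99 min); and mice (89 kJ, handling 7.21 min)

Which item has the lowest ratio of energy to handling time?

Profitability E/h (kJ/min): small lizards = 45.6/5.19 = 8.79, fledglings = 109/5.89 = 18.5, large insects = 297/4.99 = 59.5, mice = 89/7.21 = 12.3.
Ranked: large insects > fledglings > mice > small lizards.

small lizards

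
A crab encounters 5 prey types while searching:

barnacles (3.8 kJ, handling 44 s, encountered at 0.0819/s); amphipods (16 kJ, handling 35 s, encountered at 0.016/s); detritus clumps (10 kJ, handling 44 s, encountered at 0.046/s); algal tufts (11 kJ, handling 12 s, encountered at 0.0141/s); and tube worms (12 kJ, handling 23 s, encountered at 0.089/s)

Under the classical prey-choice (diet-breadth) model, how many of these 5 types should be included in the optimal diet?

E/h in descending order: algal tufts 0.917, tube worms 0.522, amphipods 0.457, detritus clumps 0.227, barnacles 0.0864 kJ/s. The optimal diet is the largest prefix of this list for which every included type satisfies E_i/h_i > R on the types above it.
Rate on top 1: 0.1327. tube worms: 0.522 > 0.1327 → include.
Rate on top 2: 0.3803. amphipods: 0.457 > 0.3803 → include.
Rate on top 3: 0.3917. detritus clumps: 0.227 < 0.3917 → exclude; stop.
Optimal diet: algal tufts, tube worms, amphipods — 3 of 5 types.

3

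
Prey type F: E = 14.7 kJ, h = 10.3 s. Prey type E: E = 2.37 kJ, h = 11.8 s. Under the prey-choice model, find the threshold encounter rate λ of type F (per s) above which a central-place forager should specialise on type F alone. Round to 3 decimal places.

0.016 per s

At the threshold, the rate on type F alone equals the profitability of type E: λ·14.7/(1 + λ·10.3) = 2.37/11.8 = 0.2008.
Rearranging, λ(14.7 − 0.2008×10.3) = 0.2008, so λ = 0.2008/12.63 = 0.0159 per s.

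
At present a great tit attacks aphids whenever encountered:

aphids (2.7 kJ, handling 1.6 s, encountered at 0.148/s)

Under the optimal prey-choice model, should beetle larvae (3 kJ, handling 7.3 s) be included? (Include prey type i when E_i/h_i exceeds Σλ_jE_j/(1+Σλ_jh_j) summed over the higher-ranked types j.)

Yes

Current rate: (0.148×2.7)/(1 + 0.148×1.6) = 0.3231 kJ/s.
beetle larvae: E/h = 3/7.3 = 0.411 kJ/s.
0.411 > 0.3231, so adding beetle larvae raises the average — include it.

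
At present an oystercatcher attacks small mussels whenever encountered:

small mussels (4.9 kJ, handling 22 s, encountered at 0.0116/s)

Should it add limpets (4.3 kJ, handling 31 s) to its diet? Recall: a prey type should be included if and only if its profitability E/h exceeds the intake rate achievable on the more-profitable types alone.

Yes

Intake rate on the current diet: R = (0.0116×4.9) / (1 + 0.0116×22) = 0.05684/1.255 = 0.04528 kJ/s.
limpets: E/h = 4.3/31 = 0.1387 kJ/s.
0.1387 > 0.04528, so adding limpets raises the average — include it.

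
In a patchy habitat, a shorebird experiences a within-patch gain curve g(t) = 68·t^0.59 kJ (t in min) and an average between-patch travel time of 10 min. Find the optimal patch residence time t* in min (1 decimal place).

14.4 min

Maximise g(t)/(T+t): set derivative to zero → g'(t)(T+t) = g(t).
g'(t) = 0.59·68·t^-0.41. Setting 0.59·68·t^-0.41 = 68·t^0.59/(10+t) gives 0.59(10+t) = t, so 0.41·t = 0.59×10.
t* = 0.59×10/0.41 = 14.39 min.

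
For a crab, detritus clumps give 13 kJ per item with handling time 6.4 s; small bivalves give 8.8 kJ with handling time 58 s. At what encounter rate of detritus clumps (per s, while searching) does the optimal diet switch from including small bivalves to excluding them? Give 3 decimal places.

Drop small bivalves once their profitability E₂/h₂ falls below the rate achievable on detritus clumps alone: E₂/h₂ = λE₁/(1 + λh₁).
Solve for λ: λE₁h₂ = E₂(1 + λh₁) → λ(E₁h₂ − E₂h₁) = E₂ → λ = E₂/(E₁h₂ − E₂h₁).
λ = 8.8/(13×58 − 8.8×6.4) = 8.8/697.7 = 0.01261 per s.

0.013 per s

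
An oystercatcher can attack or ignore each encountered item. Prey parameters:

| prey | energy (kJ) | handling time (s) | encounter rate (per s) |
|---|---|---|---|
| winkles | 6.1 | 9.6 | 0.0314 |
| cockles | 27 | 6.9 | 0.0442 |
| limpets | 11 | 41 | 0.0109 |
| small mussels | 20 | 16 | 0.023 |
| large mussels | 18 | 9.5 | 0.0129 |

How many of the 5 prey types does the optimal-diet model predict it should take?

3

Profitabilities (E/h, kJ/s): cockles 3.91, large mussels 1.89, small mussels 1.25, winkles 0.635, limpets 0.268. Add prey in this order while the next type's profitability exceeds the intake rate on those already taken.
Rate on top 1: 0.9145. large mussels: 1.89 > 0.9145 → include.
Rate on top 2: 0.9986. small mussels: 1.25 > 0.9986 → include.
Rate on top 3: 1.05. winkles: 0.635 < 1.05 → exclude; stop.
Optimal diet: cockles, large mussels, small mussels — 3 of 5 types.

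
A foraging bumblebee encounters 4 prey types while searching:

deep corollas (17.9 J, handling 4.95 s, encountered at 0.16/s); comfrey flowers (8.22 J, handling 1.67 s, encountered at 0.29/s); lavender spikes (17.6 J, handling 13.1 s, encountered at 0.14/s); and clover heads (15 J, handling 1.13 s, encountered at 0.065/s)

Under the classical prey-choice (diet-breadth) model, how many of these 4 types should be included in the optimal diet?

E/h in descending order: clover heads 13.3, comfrey flowers 4.92, deep corollas 3.62, lavender spikes 1.34 J/s. The optimal diet is the largest prefix of this list for which every included type satisfies E_i/h_i > R on the types above it.
Rate on top 1: 0.9083. comfrey flowers: 4.92 > 0.9083 → include.
Rate on top 2: 2.156. deep corollas: 3.62 > 2.156 → include.
Rate on top 3: 2.648. lavender spikes: 1.34 < 2.648 → exclude; stop.
Optimal diet: clover heads, comfrey flowers, deep corollas — 3 of 4 types.

3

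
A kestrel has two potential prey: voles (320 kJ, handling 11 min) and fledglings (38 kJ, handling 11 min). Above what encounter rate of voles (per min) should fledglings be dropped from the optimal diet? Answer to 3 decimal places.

0.012 per min

The zero-one rule: include fledglings iff E₂/h₂ > λE₁/(1+λh₁). Equality gives the switch point.
λE₁h₂ = E₂ + λE₂h₁ ⇒ λ = E₂/(E₁h₂ − E₂h₁) = 38/(3520 − 418) = 0.01225 per min.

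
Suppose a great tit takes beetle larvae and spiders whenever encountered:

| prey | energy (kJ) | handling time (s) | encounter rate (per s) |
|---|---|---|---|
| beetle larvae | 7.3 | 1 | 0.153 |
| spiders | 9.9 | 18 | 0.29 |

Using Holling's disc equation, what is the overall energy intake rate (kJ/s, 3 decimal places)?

0.626 kJ/s

Energy encountered per unit search time: 0.153×7.3 + 0.29×9.9 = 3.988 kJ/s.
Handling time per unit search time: 0.153×1 + 0.29×18 = 5.373.
Rate = 3.988/(1 + 5.373) = 0.6257 kJ/s.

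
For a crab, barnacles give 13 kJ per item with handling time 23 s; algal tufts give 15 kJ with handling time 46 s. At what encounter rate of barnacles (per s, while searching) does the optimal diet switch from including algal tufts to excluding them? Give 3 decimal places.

0.059 per s

The zero-one rule: include algal tufts iff E₂/h₂ > λE₁/(1+λh₁). Equality gives the switch point.
λE₁h₂ = E₂ + λE₂h₁ ⇒ λ = E₂/(E₁h₂ − E₂h₁) = 15/(598 − 345) = 0.05929 per s.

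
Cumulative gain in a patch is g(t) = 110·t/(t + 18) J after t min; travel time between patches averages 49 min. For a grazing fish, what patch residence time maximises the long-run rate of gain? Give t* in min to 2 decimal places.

By the marginal value theorem, leave when the instantaneous gain rate g'(t) equals the habitat-wide average g(t)/(T + t).
g'(t) = 110·18/(t + 18)². Setting 110·18/(t+18)² = 110t/[(t+18)(49+t)] gives 18(49+t) = t(t+18), so t² = 18×49 = 882.
t* = √882 = 29.7 min.

29.70 min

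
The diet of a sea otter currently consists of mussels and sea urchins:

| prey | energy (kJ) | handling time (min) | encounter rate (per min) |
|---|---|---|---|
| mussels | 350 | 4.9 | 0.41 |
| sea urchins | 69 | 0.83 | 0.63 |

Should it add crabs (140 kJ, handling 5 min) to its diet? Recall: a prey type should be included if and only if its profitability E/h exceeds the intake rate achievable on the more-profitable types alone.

On mussels and sea urchins alone, R = ΣλE/(1+Σλh) = 187/3.532 = 52.94 kJ/min.
Profitability of crabs: 140/5 = 28 kJ/min.
Since 28 < R, time spent handling crabs is better spent searching.

No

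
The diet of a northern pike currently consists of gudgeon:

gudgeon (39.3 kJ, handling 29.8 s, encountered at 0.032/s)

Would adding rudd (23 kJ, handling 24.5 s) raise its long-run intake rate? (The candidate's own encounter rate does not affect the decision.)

Yes

Current rate: (0.032×39.3)/(1 + 0.032×29.8) = 0.6437 kJ/s.
rudd: E/h = 23/24.5 = 0.9388 kJ/s.
Since 0.9388 > R, including rudd increases the long-run rate.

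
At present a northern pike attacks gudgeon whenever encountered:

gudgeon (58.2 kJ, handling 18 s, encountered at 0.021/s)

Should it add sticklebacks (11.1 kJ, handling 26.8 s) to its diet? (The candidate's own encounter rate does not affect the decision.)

No

Intake rate on the current diet: R = (0.021×58.2) / (1 + 0.021×18) = 1.222/1.378 = 0.8869 kJ/s.
sticklebacks: E/h = 11.1/26.8 = 0.4142 kJ/s.
0.4142 < 0.8869, so adding sticklebacks would lower the average — exclude it.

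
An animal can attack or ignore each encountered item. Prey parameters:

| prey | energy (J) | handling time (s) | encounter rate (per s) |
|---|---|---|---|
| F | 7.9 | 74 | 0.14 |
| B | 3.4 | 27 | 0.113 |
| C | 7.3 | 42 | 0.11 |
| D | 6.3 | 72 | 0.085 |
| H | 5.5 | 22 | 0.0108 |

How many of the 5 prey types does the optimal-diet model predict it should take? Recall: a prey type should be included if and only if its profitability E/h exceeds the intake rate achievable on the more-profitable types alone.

Profitabilities (E/h, J/s): H 0.25, C 0.174, B 0.126, F 0.107, D 0.0875. Add prey in this order while the next type's profitability exceeds the intake rate on those already taken.
Rate on top 1: 0.048. C: 0.174 > 0.048 → include.
Rate on top 2: 0.1472. B: 0.126 < 0.1472 → exclude; stop.
Optimal diet: H, C — 2 of 5 types.

2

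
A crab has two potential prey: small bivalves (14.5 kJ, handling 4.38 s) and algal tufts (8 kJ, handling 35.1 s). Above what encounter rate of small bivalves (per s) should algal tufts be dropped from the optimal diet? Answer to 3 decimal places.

0.017 per s

At the threshold, the rate on small bivalves alone equals the profitability of algal tufts: λ·14.5/(1 + λ·4.38) = 8/35.1 = 0.2279.
Rearranging, λ(14.5 − 0.2279×4.38) = 0.2279, so λ = 0.2279/13.5 = 0.01688 per s.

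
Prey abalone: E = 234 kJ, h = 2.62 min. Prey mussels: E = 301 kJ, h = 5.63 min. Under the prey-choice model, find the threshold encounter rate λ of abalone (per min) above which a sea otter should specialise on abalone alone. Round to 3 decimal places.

The zero-one rule: include mussels iff E₂/h₂ > λE₁/(1+λh₁). Equality gives the switch point.
λE₁h₂ = E₂ + λE₂h₁ ⇒ λ = E₂/(E₁h₂ − E₂h₁) = 301/(1317 − 788.6) = 0.5692 per min.

0.569 per min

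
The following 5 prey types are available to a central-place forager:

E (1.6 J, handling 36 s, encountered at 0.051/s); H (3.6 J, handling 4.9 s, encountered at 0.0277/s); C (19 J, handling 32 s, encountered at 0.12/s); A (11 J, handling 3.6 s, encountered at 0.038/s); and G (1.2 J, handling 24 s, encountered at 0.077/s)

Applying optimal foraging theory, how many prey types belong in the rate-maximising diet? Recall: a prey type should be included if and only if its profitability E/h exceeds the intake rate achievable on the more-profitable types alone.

Rank by E/h (J/s): A 3.06, H 0.735, C 0.594, G 0.05, E 0.0444. Include each in turn until the next type's E/h falls below the running intake rate.
Rate on top 1: 0.3677. H: 0.735 > 0.3677 → include.
Rate on top 2: 0.4068. C: 0.594 > 0.4068 → include.
Rate on top 3: 0.5472. G: 0.05 < 0.5472 → exclude; stop.
Optimal diet: A, H, C — 3 of 5 types.

3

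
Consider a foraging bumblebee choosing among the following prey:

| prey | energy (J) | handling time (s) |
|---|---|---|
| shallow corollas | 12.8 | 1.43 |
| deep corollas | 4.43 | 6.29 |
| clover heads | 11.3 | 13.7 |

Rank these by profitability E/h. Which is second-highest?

clover heads

In descending order of E/h:
shallow corollas: 12.8/1.43 = 8.95 J/s
clover heads: 11.3/13.7 = 0.825 J/s
deep corollas: 4.43/6.29 = 0.704 J/s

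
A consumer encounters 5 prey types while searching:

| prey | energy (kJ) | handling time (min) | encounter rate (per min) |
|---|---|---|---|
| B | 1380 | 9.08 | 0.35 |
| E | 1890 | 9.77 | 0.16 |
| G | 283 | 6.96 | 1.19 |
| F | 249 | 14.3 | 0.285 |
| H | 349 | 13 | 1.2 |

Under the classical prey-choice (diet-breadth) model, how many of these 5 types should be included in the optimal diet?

2

Profitabilities (E/h, kJ/min): E 193, B 152, G 40.7, H 26.8, F 17.4. Add prey in this order while the next type's profitability exceeds the intake rate on those already taken.
Rate on top 1: 118. B: 152 > 118 → include.
Rate on top 2: 136.8. G: 40.7 < 136.8 → exclude; stop.
Optimal diet: E, B — 2 of 5 types.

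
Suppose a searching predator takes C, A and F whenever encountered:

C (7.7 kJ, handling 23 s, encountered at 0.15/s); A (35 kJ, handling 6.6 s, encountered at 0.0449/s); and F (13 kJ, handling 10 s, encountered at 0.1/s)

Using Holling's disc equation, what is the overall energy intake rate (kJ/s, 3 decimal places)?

0.701 kJ/s

Energy encountered per unit search time: 0.15×7.7 + 0.0449×35 + 0.1×13 = 4.027 kJ/s.
Handling time per unit search time: 0.15×23 + 0.0449×6.6 + 0.1×10 = 4.746.
Rate = 4.027/(1 + 4.746) = 0.7007 kJ/s.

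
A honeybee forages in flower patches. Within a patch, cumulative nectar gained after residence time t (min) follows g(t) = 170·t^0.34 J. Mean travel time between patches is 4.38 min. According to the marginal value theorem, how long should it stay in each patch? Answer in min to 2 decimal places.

2.26 min

Optimal t* satisfies g'(t*) = g(t*)/(T + t*).
g'(t) = 0.34·170·t^-0.66. Setting 0.34·170·t^-0.66 = 170·t^0.34/(4.38+t) gives 0.34(4.38+t) = t, so 0.66·t = 0.34×4.38.
t* = 0.34×4.38/0.66 = 2.256 min.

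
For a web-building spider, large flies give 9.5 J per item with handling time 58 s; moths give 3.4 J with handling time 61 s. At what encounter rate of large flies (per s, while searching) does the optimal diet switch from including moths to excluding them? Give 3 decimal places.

Drop moths once their profitability E₂/h₂ falls below the rate achievable on large flies alone: E₂/h₂ = λE₁/(1 + λh₁).
Solve for λ: λE₁h₂ = E₂(1 + λh₁) → λ(E₁h₂ − E₂h₁) = E₂ → λ = E₂/(E₁h₂ − E₂h₁).
λ = 3.4/(9.5×61 − 3.4×58) = 3.4/382.3 = 0.008894 per s.

0.009 per s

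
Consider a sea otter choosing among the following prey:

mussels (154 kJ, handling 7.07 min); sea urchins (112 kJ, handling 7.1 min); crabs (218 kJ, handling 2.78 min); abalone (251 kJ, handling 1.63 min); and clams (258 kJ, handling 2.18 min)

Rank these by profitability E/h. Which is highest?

Profitability E/h (kJ/min): mussels = 154/7.07 = 21.8, sea urchins = 112/7.1 = 15.8, crabs = 218/2.78 = 78.4, abalone = 251/1.63 = 154, clams = 258/2.18 = 118.
Ranked: abalone > clams > crabs > mussels > sea urchins.

abalone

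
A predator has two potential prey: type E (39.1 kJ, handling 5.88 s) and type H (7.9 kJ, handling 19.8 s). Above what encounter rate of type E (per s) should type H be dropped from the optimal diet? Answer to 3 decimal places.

Drop type H once their profitability E₂/h₂ falls below the rate achievable on type E alone: E₂/h₂ = λE₁/(1 + λh₁).
Solve for λ: λE₁h₂ = E₂(1 + λh₁) → λ(E₁h₂ − E₂h₁) = E₂ → λ = E₂/(E₁h₂ − E₂h₁).
λ = 7.9/(39.1×19.8 − 7.9×5.88) = 7.9/727.7 = 0.01086 per s.

0.011 per s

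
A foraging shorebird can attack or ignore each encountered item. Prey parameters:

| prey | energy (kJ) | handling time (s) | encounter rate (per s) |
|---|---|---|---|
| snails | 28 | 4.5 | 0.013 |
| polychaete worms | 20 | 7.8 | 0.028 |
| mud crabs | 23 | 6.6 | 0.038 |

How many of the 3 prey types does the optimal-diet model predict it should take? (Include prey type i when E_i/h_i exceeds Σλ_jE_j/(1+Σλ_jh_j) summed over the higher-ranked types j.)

3

Profitabilities (E/h, kJ/s): snails 6.22, mud crabs 3.48, polychaete worms 2.56. Add prey in this order while the next type's profitability exceeds the intake rate on those already taken.
Rate on top 1: 0.3439. mud crabs: 3.48 > 0.3439 → include.
Rate on top 2: 0.9455. polychaete worms: 2.56 > 0.9455 → include.
Optimal diet: snails, mud crabs, polychaete worms — 3 of 3 types.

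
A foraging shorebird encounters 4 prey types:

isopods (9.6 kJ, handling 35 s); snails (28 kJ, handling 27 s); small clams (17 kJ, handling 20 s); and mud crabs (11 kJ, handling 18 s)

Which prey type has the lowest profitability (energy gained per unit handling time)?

In descending order of E/h:
snails: 28/27 = 1.04 kJ/s
small clams: 17/20 = 0.85 kJ/s
mud crabs: 11/18 = 0.611 kJ/s
isopods: 9.6/35 = 0.274 kJ/s

isopods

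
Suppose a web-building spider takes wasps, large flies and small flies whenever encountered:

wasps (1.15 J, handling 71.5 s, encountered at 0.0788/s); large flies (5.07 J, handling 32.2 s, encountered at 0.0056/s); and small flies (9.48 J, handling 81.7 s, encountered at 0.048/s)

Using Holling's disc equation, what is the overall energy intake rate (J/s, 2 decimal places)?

0.05 J/s

R = (0.0788×1.15 + 0.0056×5.07 + 0.048×9.48) / (1 + 0.0788×71.5 + 0.0056×32.2 + 0.048×81.7) = 0.5741/10.74 = 0.05347 J/s.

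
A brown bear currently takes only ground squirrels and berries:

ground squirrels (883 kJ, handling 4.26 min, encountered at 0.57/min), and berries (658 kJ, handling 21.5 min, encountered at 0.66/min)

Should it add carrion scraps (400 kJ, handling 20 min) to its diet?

On ground squirrels and berries alone, R = ΣλE/(1+Σλh) = 937.6/17.62 = 53.22 kJ/min.
Profitability of carrion scraps: 400/20 = 20 kJ/min.
Since 20 < R, time spent handling carrion scraps is better spent searching.

No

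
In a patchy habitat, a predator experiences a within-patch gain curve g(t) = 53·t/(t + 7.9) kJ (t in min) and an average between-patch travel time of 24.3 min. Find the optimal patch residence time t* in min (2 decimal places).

13.86 min

Maximise g(t)/(T+t): set derivative to zero → g'(t)(T+t) = g(t).
g'(t) = 53·7.9/(t + 7.9)². Setting 53·7.9/(t+7.9)² = 53t/[(t+7.9)(24.3+t)] gives 7.9(24.3+t) = t(t+7.9), so t² = 7.9×24.3 = 192.
t* = √192 = 13.86 min.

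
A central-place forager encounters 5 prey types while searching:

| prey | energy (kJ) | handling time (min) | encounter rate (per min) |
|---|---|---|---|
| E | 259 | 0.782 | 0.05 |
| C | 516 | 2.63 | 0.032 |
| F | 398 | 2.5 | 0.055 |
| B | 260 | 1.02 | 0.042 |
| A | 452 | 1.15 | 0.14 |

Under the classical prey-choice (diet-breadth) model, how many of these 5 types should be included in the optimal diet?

5

E/h in descending order: A 393, E 331, B 255, C 196, F 159 kJ/min. The optimal diet is the largest prefix of this list for which every included type satisfies E_i/h_i > R on the types above it.
Rate on top 1: 54.5. E: 331 > 54.5 → include.
Rate on top 2: 63.52. B: 255 > 63.52 → include.
Rate on top 3: 70.12. C: 196 > 70.12 → include.
Rate on top 4: 78.11. F: 159 > 78.11 → include.
Optimal diet: A, E, B, C, F — 5 of 5 types.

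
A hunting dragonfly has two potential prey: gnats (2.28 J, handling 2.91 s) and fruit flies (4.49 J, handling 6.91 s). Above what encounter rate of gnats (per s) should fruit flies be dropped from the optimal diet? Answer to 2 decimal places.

Drop fruit flies once their profitability E₂/h₂ falls below the rate achievable on gnats alone: E₂/h₂ = λE₁/(1 + λh₁).
Solve for λ: λE₁h₂ = E₂(1 + λh₁) → λ(E₁h₂ − E₂h₁) = E₂ → λ = E₂/(E₁h₂ − E₂h₁).
λ = 4.49/(2.28×6.91 − 4.49×2.91) = 4.49/2.689 = 1.67 per s.

1.67 per s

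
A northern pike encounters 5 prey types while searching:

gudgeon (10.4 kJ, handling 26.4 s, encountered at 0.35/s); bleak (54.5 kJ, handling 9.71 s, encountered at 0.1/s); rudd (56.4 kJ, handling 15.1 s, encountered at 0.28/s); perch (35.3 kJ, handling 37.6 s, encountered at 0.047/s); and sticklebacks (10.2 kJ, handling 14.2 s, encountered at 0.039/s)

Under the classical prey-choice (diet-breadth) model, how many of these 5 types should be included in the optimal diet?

2

Rank by E/h (kJ/s): bleak 5.61, rudd 3.74, perch 0.939, sticklebacks 0.718, gudgeon 0.394. Include each in turn until the next type's E/h falls below the running intake rate.
Rate on top 1: 2.765. rudd: 3.74 > 2.765 → include.
Rate on top 2: 3.427. perch: 0.939 < 3.427 → exclude; stop.
Optimal diet: bleak, rudd — 2 of 5 types.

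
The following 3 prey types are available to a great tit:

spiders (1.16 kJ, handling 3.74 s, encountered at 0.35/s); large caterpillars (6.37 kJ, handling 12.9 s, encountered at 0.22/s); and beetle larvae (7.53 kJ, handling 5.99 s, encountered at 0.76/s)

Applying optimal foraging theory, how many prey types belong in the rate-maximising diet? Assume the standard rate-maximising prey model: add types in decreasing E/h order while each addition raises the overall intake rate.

1

Rank by E/h (kJ/s): beetle larvae 1.26, large caterpillars 0.494, spiders 0.31. Include each in turn until the next type's E/h falls below the running intake rate.
Rate on top 1: 1.031. large caterpillars: 0.494 < 1.031 → exclude; stop.
Optimal diet: beetle larvae — 1 of 3 types.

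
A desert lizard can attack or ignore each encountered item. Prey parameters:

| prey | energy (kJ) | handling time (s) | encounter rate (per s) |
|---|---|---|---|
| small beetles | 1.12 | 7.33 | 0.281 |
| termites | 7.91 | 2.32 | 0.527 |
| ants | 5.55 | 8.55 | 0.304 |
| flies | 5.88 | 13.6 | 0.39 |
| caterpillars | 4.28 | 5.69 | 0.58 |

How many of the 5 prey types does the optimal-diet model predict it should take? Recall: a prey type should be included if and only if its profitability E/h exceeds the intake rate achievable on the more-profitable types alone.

1

Rank by E/h (kJ/s): termites 3.41, caterpillars 0.752, ants 0.649, flies 0.432, small beetles 0.153. Include each in turn until the next type's E/h falls below the running intake rate.
Rate on top 1: 1.876. caterpillars: 0.752 < 1.876 → exclude; stop.
Optimal diet: termites — 1 of 5 types.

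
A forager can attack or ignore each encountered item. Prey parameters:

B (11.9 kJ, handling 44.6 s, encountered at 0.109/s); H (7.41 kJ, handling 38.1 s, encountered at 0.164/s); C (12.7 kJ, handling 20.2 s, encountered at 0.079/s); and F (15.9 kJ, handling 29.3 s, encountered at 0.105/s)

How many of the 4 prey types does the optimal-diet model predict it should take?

2

Profitabilities (E/h, kJ/s): C 0.629, F 0.543, B 0.267, H 0.194. Add prey in this order while the next type's profitability exceeds the intake rate on those already taken.
Rate on top 1: 0.3865. F: 0.543 > 0.3865 → include.
Rate on top 2: 0.4712. B: 0.267 < 0.4712 → exclude; stop.
Optimal diet: C, F — 2 of 4 types.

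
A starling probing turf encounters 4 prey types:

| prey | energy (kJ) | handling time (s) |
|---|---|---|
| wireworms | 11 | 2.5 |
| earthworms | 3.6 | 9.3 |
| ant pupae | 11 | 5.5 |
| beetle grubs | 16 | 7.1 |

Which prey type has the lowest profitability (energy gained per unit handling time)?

earthworms

Profitability E/h (kJ/s): wireworms = 11/2.5 = 4.4, earthworms = 3.6/9.3 = 0.387, ant pupae = 11/5.5 = 2, beetle grubs = 16/7.1 = 2.25.
Ranked: wireworms > beetle grubs > ant pupae > earthworms.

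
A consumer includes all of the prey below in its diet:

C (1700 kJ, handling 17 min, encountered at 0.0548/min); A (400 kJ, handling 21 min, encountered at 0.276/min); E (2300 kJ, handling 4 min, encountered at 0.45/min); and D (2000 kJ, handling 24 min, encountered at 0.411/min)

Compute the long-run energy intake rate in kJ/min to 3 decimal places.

R = Σλ_iE_i / (1 + Σλ_ih_i)
Numerator: 0.0548×1700 + 0.276×400 + 0.45×2300 + 0.411×2000 = 2061
Denominator: 1 + 0.0548×17 + 0.276×21 + 0.45×4 + 0.411×24 = 19.39
R = 2061/19.39 = 106.3 kJ/min

106.260 kJ/min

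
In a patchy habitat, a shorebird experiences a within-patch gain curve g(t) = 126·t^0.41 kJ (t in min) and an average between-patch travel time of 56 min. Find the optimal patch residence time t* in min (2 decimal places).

38.92 min

By the marginal value theorem, leave when the instantaneous gain rate g'(t) equals the habitat-wide average g(t)/(T + t).
g'(t) = 0.41·126·t^-0.59. Setting 0.41·126·t^-0.59 = 126·t^0.41/(56+t) gives 0.41(56+t) = t, so 0.59·t = 0.41×56.
t* = 0.41×56/0.59 = 38.92 min.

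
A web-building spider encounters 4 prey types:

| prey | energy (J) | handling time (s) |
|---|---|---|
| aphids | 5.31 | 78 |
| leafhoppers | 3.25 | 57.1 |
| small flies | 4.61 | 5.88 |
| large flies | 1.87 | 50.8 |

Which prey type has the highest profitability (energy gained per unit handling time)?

Profitability E/h (J/s): aphids = 5.31/78 = 0.0681, leafhoppers = 3.25/57.1 = 0.0569, small flies = 4.61/5.88 = 0.784, large flies = 1.87/50.8 = 0.0368.
Ranked: small flies > aphids > leafhoppers > large flies.

small flies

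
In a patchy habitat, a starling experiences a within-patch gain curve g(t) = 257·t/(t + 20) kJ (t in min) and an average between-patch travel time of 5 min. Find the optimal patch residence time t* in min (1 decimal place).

Optimal t* satisfies g'(t*) = g(t*)/(T + t*).
g'(t) = 257·20/(t + 20)². Setting 257·20/(t+20)² = 257t/[(t+20)(5+t)] gives 20(5+t) = t(t+20), so t² = 20×5 = 100.
t* = √100 = 10 min.

10.0 min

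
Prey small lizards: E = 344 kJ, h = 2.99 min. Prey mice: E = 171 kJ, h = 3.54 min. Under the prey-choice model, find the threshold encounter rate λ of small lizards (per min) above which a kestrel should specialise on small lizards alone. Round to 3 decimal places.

Drop mice once their profitability E₂/h₂ falls below the rate achievable on small lizards alone: E₂/h₂ = λE₁/(1 + λh₁).
Solve for λ: λE₁h₂ = E₂(1 + λh₁) → λ(E₁h₂ − E₂h₁) = E₂ → λ = E₂/(E₁h₂ − E₂h₁).
λ = 171/(344×3.54 − 171×2.99) = 171/706.5 = 0.242 per min.

0.242 per min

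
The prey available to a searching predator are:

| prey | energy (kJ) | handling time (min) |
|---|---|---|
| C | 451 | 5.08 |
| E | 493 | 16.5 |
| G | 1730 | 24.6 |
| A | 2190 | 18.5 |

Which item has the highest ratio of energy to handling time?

A

Profitability E/h (kJ/min): C = 451/5.08 = 88.8, E = 493/16.5 = 29.9, G = 1730/24.6 = 70.3, A = 2190/18.5 = 118.
Ranked: A > C > G > E.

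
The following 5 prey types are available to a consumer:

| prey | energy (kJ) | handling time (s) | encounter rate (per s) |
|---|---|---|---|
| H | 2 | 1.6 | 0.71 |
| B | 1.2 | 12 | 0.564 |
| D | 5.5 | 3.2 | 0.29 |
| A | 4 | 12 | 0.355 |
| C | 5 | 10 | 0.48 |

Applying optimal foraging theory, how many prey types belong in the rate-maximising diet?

2

Profitabilities (E/h, kJ/s): D 1.72, H 1.25, C 0.5, A 0.333, B 0.1. Add prey in this order while the next type's profitability exceeds the intake rate on those already taken.
Rate on top 1: 0.8273. H: 1.25 > 0.8273 → include.
Rate on top 2: 0.984. C: 0.5 < 0.984 → exclude; stop.
Optimal diet: D, H — 2 of 5 types.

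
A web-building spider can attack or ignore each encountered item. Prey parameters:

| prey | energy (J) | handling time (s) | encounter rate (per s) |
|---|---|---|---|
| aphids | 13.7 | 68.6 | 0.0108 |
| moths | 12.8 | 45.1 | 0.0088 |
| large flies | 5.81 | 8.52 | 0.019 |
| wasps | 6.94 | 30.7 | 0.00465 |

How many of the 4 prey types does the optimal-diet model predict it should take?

4

E/h in descending order: large flies 0.682, moths 0.284, wasps 0.226, aphids 0.2 J/s. The optimal diet is the largest prefix of this list for which every included type satisfies E_i/h_i > R on the types above it.
Rate on top 1: 0.09501. moths: 0.284 > 0.09501 → include.
Rate on top 2: 0.1431. wasps: 0.226 > 0.1431 → include.
Rate on top 3: 0.15. aphids: 0.2 > 0.15 → include.
Optimal diet: large flies, moths, wasps, aphids — 4 of 4 types.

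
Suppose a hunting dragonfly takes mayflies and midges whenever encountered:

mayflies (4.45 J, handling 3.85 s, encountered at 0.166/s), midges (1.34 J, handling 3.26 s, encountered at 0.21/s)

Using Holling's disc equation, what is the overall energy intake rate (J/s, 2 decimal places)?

0.44 J/s

Energy encountered per unit search time: 0.166×4.45 + 0.21×1.34 = 1.02 J/s.
Handling time per unit search time: 0.166×3.85 + 0.21×3.26 = 1.324.
Rate = 1.02/(1 + 1.324) = 0.439 J/s.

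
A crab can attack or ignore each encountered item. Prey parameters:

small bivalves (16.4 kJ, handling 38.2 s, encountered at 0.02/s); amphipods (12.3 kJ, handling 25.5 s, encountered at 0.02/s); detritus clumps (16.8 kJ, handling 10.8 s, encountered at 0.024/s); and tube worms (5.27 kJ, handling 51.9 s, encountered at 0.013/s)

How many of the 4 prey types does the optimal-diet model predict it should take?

Profitabilities (E/h, kJ/s): detritus clumps 1.56, amphipods 0.482, small bivalves 0.429, tube worms 0.102. Add prey in this order while the next type's profitability exceeds the intake rate on those already taken.
Rate on top 1: 0.3202. amphipods: 0.482 > 0.3202 → include.
Rate on top 2: 0.3669. small bivalves: 0.429 > 0.3669 → include.
Rate on top 3: 0.3858. tube worms: 0.102 < 0.3858 → exclude; stop.
Optimal diet: detritus clumps, amphipods, small bivalves — 3 of 4 types.

3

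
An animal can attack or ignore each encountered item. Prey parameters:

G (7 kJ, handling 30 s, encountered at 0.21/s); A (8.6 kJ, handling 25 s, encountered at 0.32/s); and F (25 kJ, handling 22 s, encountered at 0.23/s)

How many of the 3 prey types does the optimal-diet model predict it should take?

1

E/h in descending order: F 1.14, A 0.344, G 0.233 kJ/s. The optimal diet is the largest prefix of this list for which every included type satisfies E_i/h_i > R on the types above it.
Rate on top 1: 0.9488. A: 0.344 < 0.9488 → exclude; stop.
Optimal diet: F — 1 of 3 types.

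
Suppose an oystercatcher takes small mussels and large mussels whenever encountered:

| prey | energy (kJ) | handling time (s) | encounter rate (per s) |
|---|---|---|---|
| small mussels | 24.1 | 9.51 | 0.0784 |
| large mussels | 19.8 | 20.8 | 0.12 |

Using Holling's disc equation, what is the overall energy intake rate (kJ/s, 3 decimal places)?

R = (0.0784×24.1 + 0.12×19.8) / (1 + 0.0784×9.51 + 0.12×20.8) = 4.265/4.242 = 1.006 kJ/s.

1.006 kJ/s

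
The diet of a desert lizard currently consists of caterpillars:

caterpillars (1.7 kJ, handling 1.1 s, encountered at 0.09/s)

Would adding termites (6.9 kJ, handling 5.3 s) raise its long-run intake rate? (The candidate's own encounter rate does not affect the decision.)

Yes

Intake rate on the current diet: R = (0.09×1.7) / (1 + 0.09×1.1) = 0.153/1.099 = 0.1392 kJ/s.
Profitability of termites: 6.9/5.3 = 1.302 kJ/s.
Since 1.302 > R, including termites increases the long-run rate.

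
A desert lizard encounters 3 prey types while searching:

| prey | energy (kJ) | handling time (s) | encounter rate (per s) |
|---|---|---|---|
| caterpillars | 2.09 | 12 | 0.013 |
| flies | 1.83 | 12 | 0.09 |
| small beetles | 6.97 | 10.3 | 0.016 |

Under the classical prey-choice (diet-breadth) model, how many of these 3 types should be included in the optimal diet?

Profitabilities (E/h, kJ/s): small beetles 0.677, caterpillars 0.174, flies 0.152. Add prey in this order while the next type's profitability exceeds the intake rate on those already taken.
Rate on top 1: 0.09574. caterpillars: 0.174 > 0.09574 → include.
Rate on top 2: 0.105. flies: 0.152 > 0.105 → include.
Optimal diet: small beetles, caterpillars, flies — 3 of 3 types.

3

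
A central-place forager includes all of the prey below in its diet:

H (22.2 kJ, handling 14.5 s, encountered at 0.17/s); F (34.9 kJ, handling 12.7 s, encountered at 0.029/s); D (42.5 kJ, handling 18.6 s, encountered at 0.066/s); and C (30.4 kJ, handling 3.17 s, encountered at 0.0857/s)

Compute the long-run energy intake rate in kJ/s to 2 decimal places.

1.91 kJ/s

R = (0.17×22.2 + 0.029×34.9 + 0.066×42.5 + 0.0857×30.4) / (1 + 0.17×14.5 + 0.029×12.7 + 0.066×18.6 + 0.0857×3.17) = 10.2/5.333 = 1.912 kJ/s.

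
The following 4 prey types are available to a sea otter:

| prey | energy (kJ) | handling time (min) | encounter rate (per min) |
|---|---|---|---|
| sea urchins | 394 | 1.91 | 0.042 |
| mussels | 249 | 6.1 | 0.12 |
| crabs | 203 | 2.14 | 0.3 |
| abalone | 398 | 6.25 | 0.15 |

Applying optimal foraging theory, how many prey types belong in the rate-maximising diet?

E/h in descending order: sea urchins 206, crabs 94.9, abalone 63.7, mussels 40.8 kJ/min. The optimal diet is the largest prefix of this list for which every included type satisfies E_i/h_i > R on the types above it.
Rate on top 1: 15.32. crabs: 94.9 > 15.32 → include.
Rate on top 2: 44.97. abalone: 63.7 > 44.97 → include.
Rate on top 3: 51.56. mussels: 40.8 < 51.56 → exclude; stop.
Optimal diet: sea urchins, crabs, abalone — 3 of 4 types.

3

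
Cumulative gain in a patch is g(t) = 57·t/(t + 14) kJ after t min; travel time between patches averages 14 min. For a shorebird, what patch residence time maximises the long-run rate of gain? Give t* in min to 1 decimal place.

14.0 min

By the marginal value theorem, leave when the instantaneous gain rate g'(t) equals the habitat-wide average g(t)/(T + t).
g'(t) = 57·14/(t + 14)². Setting 57·14/(t+14)² = 57t/[(t+14)(14+t)] gives 14(14+t) = t(t+14), so t² = 14×14 = 196.
t* = √196 = 14 min.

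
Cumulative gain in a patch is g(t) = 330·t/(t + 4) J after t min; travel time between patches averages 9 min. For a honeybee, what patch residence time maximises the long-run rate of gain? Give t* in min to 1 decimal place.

6.0 min

Maximise g(t)/(T+t): set derivative to zero → g'(t)(T+t) = g(t).
g'(t) = 330·4/(t + 4)². Setting 330·4/(t+4)² = 330t/[(t+4)(9+t)] gives 4(9+t) = t(t+4), so t² = 4×9 = 36.
t* = √36 = 6 min.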